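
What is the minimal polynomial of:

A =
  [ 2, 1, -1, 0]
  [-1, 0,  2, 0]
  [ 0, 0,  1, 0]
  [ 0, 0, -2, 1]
x^3 - 3*x^2 + 3*x - 1

The characteristic polynomial is χ_A(x) = (x - 1)^4, so the eigenvalues are known. The minimal polynomial is
  m_A(x) = Π_λ (x − λ)^{k_λ}
where k_λ is the size of the *largest* Jordan block for λ (equivalently, the smallest k with (A − λI)^k v = 0 for every generalised eigenvector v of λ).

  λ = 1: largest Jordan block has size 3, contributing (x − 1)^3

So m_A(x) = (x - 1)^3 = x^3 - 3*x^2 + 3*x - 1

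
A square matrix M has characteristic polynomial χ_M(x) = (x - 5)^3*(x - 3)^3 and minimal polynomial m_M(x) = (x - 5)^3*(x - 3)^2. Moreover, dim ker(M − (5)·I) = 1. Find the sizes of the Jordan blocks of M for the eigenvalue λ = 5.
Block sizes for λ = 5: [3]

Step 1 — from the characteristic polynomial, algebraic multiplicity of λ = 5 is 3. From dim ker(M − (5)·I) = 1, there are exactly 1 Jordan blocks for λ = 5.
Step 2 — from the minimal polynomial, the factor (x − 5)^3 tells us the largest block for λ = 5 has size 3.
Step 3 — with total size 3, 1 blocks, and largest block 3, the block sizes (in nonincreasing order) are [3].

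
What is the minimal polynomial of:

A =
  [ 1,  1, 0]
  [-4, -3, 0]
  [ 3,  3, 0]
x^3 + 2*x^2 + x

The characteristic polynomial is χ_A(x) = x*(x + 1)^2, so the eigenvalues are known. The minimal polynomial is
  m_A(x) = Π_λ (x − λ)^{k_λ}
where k_λ is the size of the *largest* Jordan block for λ (equivalently, the smallest k with (A − λI)^k v = 0 for every generalised eigenvector v of λ).

  λ = -1: largest Jordan block has size 2, contributing (x + 1)^2
  λ = 0: largest Jordan block has size 1, contributing (x − 0)

So m_A(x) = x*(x + 1)^2 = x^3 + 2*x^2 + x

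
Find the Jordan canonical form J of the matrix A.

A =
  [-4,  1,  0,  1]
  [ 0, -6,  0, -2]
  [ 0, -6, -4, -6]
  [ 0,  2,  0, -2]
J_2(-4) ⊕ J_1(-4) ⊕ J_1(-4)

The characteristic polynomial is
  det(x·I − A) = x^4 + 16*x^3 + 96*x^2 + 256*x + 256 = (x + 4)^4

Eigenvalues and multiplicities (the geometric multiplicity of λ is n − rank(A − λI), which equals the number of Jordan blocks for λ):
  λ = -4: algebraic multiplicity = 4, geometric multiplicity = 3

Determining the block sizes for each eigenvalue:
  λ = -4: 3 blocks summing to 4 forces exactly one block of size 2 and the rest size 1 → block sizes [2, 1, 1]

Assembling the blocks gives a Jordan form
J =
  [-4,  1,  0,  0]
  [ 0, -4,  0,  0]
  [ 0,  0, -4,  0]
  [ 0,  0,  0, -4]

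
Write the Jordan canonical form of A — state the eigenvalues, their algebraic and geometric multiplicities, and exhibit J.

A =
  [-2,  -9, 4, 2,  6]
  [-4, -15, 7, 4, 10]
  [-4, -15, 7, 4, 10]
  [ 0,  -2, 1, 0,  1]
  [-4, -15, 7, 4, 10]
J_3(0) ⊕ J_2(0)

The characteristic polynomial is
  det(x·I − A) = x^5

Eigenvalues and multiplicities (the geometric multiplicity of λ is n − rank(A − λI), which equals the number of Jordan blocks for λ):
  λ = 0: algebraic multiplicity = 5, geometric multiplicity = 2

Determining the block sizes for each eigenvalue:
  λ = 0: with am = 5 and gm = 2, the partition is not yet determined (e.g. several partitions of 5 into 2 parts exist). Let N = A − (0)·I. Computing rank(N^1) = 3, rank(N^2) = 1, rank(N^3) = 0; the number of blocks of size ≥ j is rank(N^{j−1}) − rank(N^j), giving [2, 2, 1]. So we have 1 block(s) of size 3, 1 block(s) of size 2 → block sizes [3, 2]

Assembling the blocks gives a Jordan form
J =
  [0, 1, 0, 0, 0]
  [0, 0, 1, 0, 0]
  [0, 0, 0, 0, 0]
  [0, 0, 0, 0, 1]
  [0, 0, 0, 0, 0]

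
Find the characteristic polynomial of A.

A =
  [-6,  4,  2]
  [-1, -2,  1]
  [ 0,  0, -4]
x^3 + 12*x^2 + 48*x + 64

Expanding det(x·I − A) (e.g. by cofactor expansion or by noting that A is similar to its Jordan form J, which has the same characteristic polynomial as A) gives
  χ_A(x) = x^3 + 12*x^2 + 48*x + 64
which factors as (x + 4)^3. The eigenvalues (with algebraic multiplicities) are λ = -4 with multiplicity 3.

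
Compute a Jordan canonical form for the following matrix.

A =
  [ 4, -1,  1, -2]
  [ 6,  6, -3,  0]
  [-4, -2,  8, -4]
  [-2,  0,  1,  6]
J_3(6) ⊕ J_1(6)

The characteristic polynomial is
  det(x·I − A) = x^4 - 24*x^3 + 216*x^2 - 864*x + 1296 = (x - 6)^4

Eigenvalues and multiplicities (the geometric multiplicity of λ is n − rank(A − λI), which equals the number of Jordan blocks for λ):
  λ = 6: algebraic multiplicity = 4, geometric multiplicity = 2

Determining the block sizes for each eigenvalue:
  λ = 6: with am = 4 and gm = 2, the partition is not yet determined (e.g. several partitions of 4 into 2 parts exist). Let N = A − (6)·I. Computing rank(N^1) = 2, rank(N^2) = 1, rank(N^3) = 0; the number of blocks of size ≥ j is rank(N^{j−1}) − rank(N^j), giving [2, 1, 1]. So we have 1 block(s) of size 3, 1 block(s) of size 1 → block sizes [3, 1]

Assembling the blocks gives a Jordan form
J =
  [6, 1, 0, 0]
  [0, 6, 1, 0]
  [0, 0, 6, 0]
  [0, 0, 0, 6]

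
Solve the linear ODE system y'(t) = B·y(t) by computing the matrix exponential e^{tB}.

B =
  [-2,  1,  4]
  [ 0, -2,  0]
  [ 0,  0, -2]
e^{tB} =
  [exp(-2*t), t*exp(-2*t), 4*t*exp(-2*t)]
  [0, exp(-2*t), 0]
  [0, 0, exp(-2*t)]

Strategy: write B = P · J · P⁻¹ where J is a Jordan canonical form, so e^{tB} = P · e^{tJ} · P⁻¹, and e^{tJ} can be computed block-by-block.

B has Jordan form
J =
  [-2,  1,  0]
  [ 0, -2,  0]
  [ 0,  0, -2]
(up to reordering of blocks).

Per-block formulas:
  For a 2×2 Jordan block J_2(-2): exp(t · J_2(-2)) = e^(-2t)·(I + t·N), where N is the 2×2 nilpotent shift.
  For a 1×1 block at λ = -2: exp(t · [-2]) = [e^(-2t)].

After assembling e^{tJ} and conjugating by P, we get:

e^{tB} =
  [exp(-2*t), t*exp(-2*t), 4*t*exp(-2*t)]
  [0, exp(-2*t), 0]
  [0, 0, exp(-2*t)]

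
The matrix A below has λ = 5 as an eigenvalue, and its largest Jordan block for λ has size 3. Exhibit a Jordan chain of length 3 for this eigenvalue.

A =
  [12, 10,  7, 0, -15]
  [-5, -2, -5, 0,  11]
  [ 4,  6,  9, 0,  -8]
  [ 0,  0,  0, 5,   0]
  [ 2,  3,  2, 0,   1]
A Jordan chain for λ = 5 of length 3:
v_1 = (-3, 2, -2, 0, -1)ᵀ
v_2 = (7, -5, 4, 0, 2)ᵀ
v_3 = (1, 0, 0, 0, 0)ᵀ

Let N = A − (5)·I. We want v_3 with N^3 v_3 = 0 but N^2 v_3 ≠ 0; then v_{j-1} := N · v_j for j = 3, …, 2.

Pick v_3 = (1, 0, 0, 0, 0)ᵀ.
Then v_2 = N · v_3 = (7, -5, 4, 0, 2)ᵀ.
Then v_1 = N · v_2 = (-3, 2, -2, 0, -1)ᵀ.

Sanity check: (A − (5)·I) v_1 = (0, 0, 0, 0, 0)ᵀ = 0. ✓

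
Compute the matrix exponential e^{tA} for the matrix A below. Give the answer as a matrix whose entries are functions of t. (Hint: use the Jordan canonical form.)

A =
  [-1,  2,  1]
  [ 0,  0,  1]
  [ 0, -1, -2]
e^{tA} =
  [exp(-t), t^2*exp(-t)/2 + 2*t*exp(-t), t^2*exp(-t)/2 + t*exp(-t)]
  [0, t*exp(-t) + exp(-t), t*exp(-t)]
  [0, -t*exp(-t), -t*exp(-t) + exp(-t)]

Strategy: write A = P · J · P⁻¹ where J is a Jordan canonical form, so e^{tA} = P · e^{tJ} · P⁻¹, and e^{tJ} can be computed block-by-block.

A has Jordan form
J =
  [-1,  1,  0]
  [ 0, -1,  1]
  [ 0,  0, -1]
(up to reordering of blocks).

Per-block formulas:
  For a 3×3 Jordan block J_3(-1): exp(t · J_3(-1)) = e^(-1t)·(I + t·N + (t^2/2)·N^2), where N is the 3×3 nilpotent shift.

After assembling e^{tJ} and conjugating by P, we get:

e^{tA} =
  [exp(-t), t^2*exp(-t)/2 + 2*t*exp(-t), t^2*exp(-t)/2 + t*exp(-t)]
  [0, t*exp(-t) + exp(-t), t*exp(-t)]
  [0, -t*exp(-t), -t*exp(-t) + exp(-t)]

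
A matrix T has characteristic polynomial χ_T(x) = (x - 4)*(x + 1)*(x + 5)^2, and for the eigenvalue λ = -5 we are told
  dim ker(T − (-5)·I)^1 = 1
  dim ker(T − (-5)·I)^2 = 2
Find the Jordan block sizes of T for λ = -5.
Block sizes for λ = -5: [2]

From the dimensions of kernels of powers, the number of Jordan blocks of size at least j is d_j − d_{j−1} where d_j = dim ker(N^j) (with d_0 = 0). Computing the differences gives [1, 1].
The number of blocks of size exactly k is (#blocks of size ≥ k) − (#blocks of size ≥ k + 1), so the partition is: 1 block(s) of size 2.
In nonincreasing order the block sizes are [2].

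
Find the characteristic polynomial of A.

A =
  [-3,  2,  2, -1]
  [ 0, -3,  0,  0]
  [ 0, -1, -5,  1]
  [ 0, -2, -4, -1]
x^4 + 12*x^3 + 54*x^2 + 108*x + 81

Expanding det(x·I − A) (e.g. by cofactor expansion or by noting that A is similar to its Jordan form J, which has the same characteristic polynomial as A) gives
  χ_A(x) = x^4 + 12*x^3 + 54*x^2 + 108*x + 81
which factors as (x + 3)^4. The eigenvalues (with algebraic multiplicities) are λ = -3 with multiplicity 4.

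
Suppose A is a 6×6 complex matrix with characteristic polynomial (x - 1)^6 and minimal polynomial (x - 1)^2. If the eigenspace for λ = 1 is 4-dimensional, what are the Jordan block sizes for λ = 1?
Block sizes for λ = 1: [2, 2, 1, 1]

Step 1 — from the characteristic polynomial, algebraic multiplicity of λ = 1 is 6. From dim ker(A − (1)·I) = 4, there are exactly 4 Jordan blocks for λ = 1.
Step 2 — from the minimal polynomial, the factor (x − 1)^2 tells us the largest block for λ = 1 has size 2.
Step 3 — with total size 6, 4 blocks, and largest block 2, the block sizes (in nonincreasing order) are [2, 2, 1, 1].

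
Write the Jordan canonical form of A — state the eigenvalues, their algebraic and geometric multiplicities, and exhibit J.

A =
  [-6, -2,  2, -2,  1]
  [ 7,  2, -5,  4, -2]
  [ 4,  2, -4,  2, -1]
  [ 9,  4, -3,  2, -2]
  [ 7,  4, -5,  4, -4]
J_3(-2) ⊕ J_1(-2) ⊕ J_1(-2)

The characteristic polynomial is
  det(x·I − A) = x^5 + 10*x^4 + 40*x^3 + 80*x^2 + 80*x + 32 = (x + 2)^5

Eigenvalues and multiplicities (the geometric multiplicity of λ is n − rank(A − λI), which equals the number of Jordan blocks for λ):
  λ = -2: algebraic multiplicity = 5, geometric multiplicity = 3

Determining the block sizes for each eigenvalue:
  λ = -2: with am = 5 and gm = 3, the partition is not yet determined (e.g. several partitions of 5 into 3 parts exist). Let N = A − (-2)·I. Computing rank(N^1) = 2, rank(N^2) = 1, rank(N^3) = 0; the number of blocks of size ≥ j is rank(N^{j−1}) − rank(N^j), giving [3, 1, 1]. So we have 1 block(s) of size 3, 2 block(s) of size 1 → block sizes [3, 1, 1]

Assembling the blocks gives a Jordan form
J =
  [-2,  1,  0,  0,  0]
  [ 0, -2,  1,  0,  0]
  [ 0,  0, -2,  0,  0]
  [ 0,  0,  0, -2,  0]
  [ 0,  0,  0,  0, -2]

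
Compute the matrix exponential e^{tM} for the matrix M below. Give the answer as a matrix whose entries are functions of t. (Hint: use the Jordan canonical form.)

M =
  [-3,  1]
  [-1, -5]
e^{tM} =
  [t*exp(-4*t) + exp(-4*t), t*exp(-4*t)]
  [-t*exp(-4*t), -t*exp(-4*t) + exp(-4*t)]

Strategy: write M = P · J · P⁻¹ where J is a Jordan canonical form, so e^{tM} = P · e^{tJ} · P⁻¹, and e^{tJ} can be computed block-by-block.

M has Jordan form
J =
  [-4,  1]
  [ 0, -4]
(up to reordering of blocks).

Per-block formulas:
  For a 2×2 Jordan block J_2(-4): exp(t · J_2(-4)) = e^(-4t)·(I + t·N), where N is the 2×2 nilpotent shift.

After assembling e^{tJ} and conjugating by P, we get:

e^{tM} =
  [t*exp(-4*t) + exp(-4*t), t*exp(-4*t)]
  [-t*exp(-4*t), -t*exp(-4*t) + exp(-4*t)]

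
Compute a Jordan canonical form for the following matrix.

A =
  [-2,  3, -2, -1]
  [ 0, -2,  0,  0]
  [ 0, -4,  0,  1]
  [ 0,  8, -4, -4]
J_2(-2) ⊕ J_2(-2)

The characteristic polynomial is
  det(x·I − A) = x^4 + 8*x^3 + 24*x^2 + 32*x + 16 = (x + 2)^4

Eigenvalues and multiplicities (the geometric multiplicity of λ is n − rank(A − λI), which equals the number of Jordan blocks for λ):
  λ = -2: algebraic multiplicity = 4, geometric multiplicity = 2

Determining the block sizes for each eigenvalue:
  λ = -2: with am = 4 and gm = 2, the partition is not yet determined (e.g. several partitions of 4 into 2 parts exist). Let N = A − (-2)·I. Computing rank(N^1) = 2, rank(N^2) = 0; the number of blocks of size ≥ j is rank(N^{j−1}) − rank(N^j), giving [2, 2]. So we have 2 block(s) of size 2 → block sizes [2, 2]

Assembling the blocks gives a Jordan form
J =
  [-2,  1,  0,  0]
  [ 0, -2,  0,  0]
  [ 0,  0, -2,  1]
  [ 0,  0,  0, -2]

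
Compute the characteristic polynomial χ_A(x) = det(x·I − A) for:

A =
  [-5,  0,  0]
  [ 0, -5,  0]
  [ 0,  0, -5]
x^3 + 15*x^2 + 75*x + 125

Expanding det(x·I − A) (e.g. by cofactor expansion or by noting that A is similar to its Jordan form J, which has the same characteristic polynomial as A) gives
  χ_A(x) = x^3 + 15*x^2 + 75*x + 125
which factors as (x + 5)^3. The eigenvalues (with algebraic multiplicities) are λ = -5 with multiplicity 3.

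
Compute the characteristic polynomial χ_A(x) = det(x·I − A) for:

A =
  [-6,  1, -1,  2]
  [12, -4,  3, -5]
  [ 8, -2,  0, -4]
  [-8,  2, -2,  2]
x^4 + 8*x^3 + 24*x^2 + 32*x + 16

Expanding det(x·I − A) (e.g. by cofactor expansion or by noting that A is similar to its Jordan form J, which has the same characteristic polynomial as A) gives
  χ_A(x) = x^4 + 8*x^3 + 24*x^2 + 32*x + 16
which factors as (x + 2)^4. The eigenvalues (with algebraic multiplicities) are λ = -2 with multiplicity 4.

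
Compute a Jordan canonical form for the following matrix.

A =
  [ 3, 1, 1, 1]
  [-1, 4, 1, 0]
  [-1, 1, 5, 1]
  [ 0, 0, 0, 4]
J_3(4) ⊕ J_1(4)

The characteristic polynomial is
  det(x·I − A) = x^4 - 16*x^3 + 96*x^2 - 256*x + 256 = (x - 4)^4

Eigenvalues and multiplicities (the geometric multiplicity of λ is n − rank(A − λI), which equals the number of Jordan blocks for λ):
  λ = 4: algebraic multiplicity = 4, geometric multiplicity = 2

Determining the block sizes for each eigenvalue:
  λ = 4: with am = 4 and gm = 2, the partition is not yet determined (e.g. several partitions of 4 into 2 parts exist). Let N = A − (4)·I. Computing rank(N^1) = 2, rank(N^2) = 1, rank(N^3) = 0; the number of blocks of size ≥ j is rank(N^{j−1}) − rank(N^j), giving [2, 1, 1]. So we have 1 block(s) of size 3, 1 block(s) of size 1 → block sizes [3, 1]

Assembling the blocks gives a Jordan form
J =
  [4, 1, 0, 0]
  [0, 4, 1, 0]
  [0, 0, 4, 0]
  [0, 0, 0, 4]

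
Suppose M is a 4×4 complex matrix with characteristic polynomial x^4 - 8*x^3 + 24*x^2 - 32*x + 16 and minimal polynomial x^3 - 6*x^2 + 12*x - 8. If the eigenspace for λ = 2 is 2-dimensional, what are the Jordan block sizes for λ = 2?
Block sizes for λ = 2: [3, 1]

Step 1 — from the characteristic polynomial, algebraic multiplicity of λ = 2 is 4. From dim ker(M − (2)·I) = 2, there are exactly 2 Jordan blocks for λ = 2.
Step 2 — from the minimal polynomial, the factor (x − 2)^3 tells us the largest block for λ = 2 has size 3.
Step 3 — with total size 4, 2 blocks, and largest block 3, the block sizes (in nonincreasing order) are [3, 1].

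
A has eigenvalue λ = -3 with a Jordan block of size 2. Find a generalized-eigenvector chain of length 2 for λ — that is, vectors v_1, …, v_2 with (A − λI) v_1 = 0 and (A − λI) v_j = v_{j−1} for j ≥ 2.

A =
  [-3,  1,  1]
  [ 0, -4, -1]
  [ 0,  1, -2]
A Jordan chain for λ = -3 of length 2:
v_1 = (1, -1, 1)ᵀ
v_2 = (0, 1, 0)ᵀ

Let N = A − (-3)·I. We want v_2 with N^2 v_2 = 0 but N^1 v_2 ≠ 0; then v_{j-1} := N · v_j for j = 2, …, 2.

Pick v_2 = (0, 1, 0)ᵀ.
Then v_1 = N · v_2 = (1, -1, 1)ᵀ.

Sanity check: (A − (-3)·I) v_1 = (0, 0, 0)ᵀ = 0. ✓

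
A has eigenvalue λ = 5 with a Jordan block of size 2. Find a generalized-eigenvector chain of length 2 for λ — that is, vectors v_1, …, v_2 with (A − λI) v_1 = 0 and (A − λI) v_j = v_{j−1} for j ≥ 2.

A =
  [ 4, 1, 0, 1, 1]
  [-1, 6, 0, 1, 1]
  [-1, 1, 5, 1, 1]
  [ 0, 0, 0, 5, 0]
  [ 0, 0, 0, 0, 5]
A Jordan chain for λ = 5 of length 2:
v_1 = (-1, -1, -1, 0, 0)ᵀ
v_2 = (1, 0, 0, 0, 0)ᵀ

Let N = A − (5)·I. We want v_2 with N^2 v_2 = 0 but N^1 v_2 ≠ 0; then v_{j-1} := N · v_j for j = 2, …, 2.

Pick v_2 = (1, 0, 0, 0, 0)ᵀ.
Then v_1 = N · v_2 = (-1, -1, -1, 0, 0)ᵀ.

Sanity check: (A − (5)·I) v_1 = (0, 0, 0, 0, 0)ᵀ = 0. ✓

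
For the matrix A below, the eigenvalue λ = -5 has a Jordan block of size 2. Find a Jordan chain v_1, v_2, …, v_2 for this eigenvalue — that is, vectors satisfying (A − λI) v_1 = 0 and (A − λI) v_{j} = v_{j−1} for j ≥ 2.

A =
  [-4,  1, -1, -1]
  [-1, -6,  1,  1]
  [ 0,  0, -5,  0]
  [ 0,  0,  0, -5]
A Jordan chain for λ = -5 of length 2:
v_1 = (1, -1, 0, 0)ᵀ
v_2 = (1, 0, 0, 0)ᵀ

Let N = A − (-5)·I. We want v_2 with N^2 v_2 = 0 but N^1 v_2 ≠ 0; then v_{j-1} := N · v_j for j = 2, …, 2.

Pick v_2 = (1, 0, 0, 0)ᵀ.
Then v_1 = N · v_2 = (1, -1, 0, 0)ᵀ.

Sanity check: (A − (-5)·I) v_1 = (0, 0, 0, 0)ᵀ = 0. ✓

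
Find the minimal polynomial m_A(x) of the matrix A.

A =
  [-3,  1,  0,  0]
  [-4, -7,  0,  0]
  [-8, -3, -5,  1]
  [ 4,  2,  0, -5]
x^2 + 10*x + 25

The characteristic polynomial is χ_A(x) = (x + 5)^4, so the eigenvalues are known. The minimal polynomial is
  m_A(x) = Π_λ (x − λ)^{k_λ}
where k_λ is the size of the *largest* Jordan block for λ (equivalently, the smallest k with (A − λI)^k v = 0 for every generalised eigenvector v of λ).

  λ = -5: largest Jordan block has size 2, contributing (x + 5)^2

So m_A(x) = (x + 5)^2 = x^2 + 10*x + 25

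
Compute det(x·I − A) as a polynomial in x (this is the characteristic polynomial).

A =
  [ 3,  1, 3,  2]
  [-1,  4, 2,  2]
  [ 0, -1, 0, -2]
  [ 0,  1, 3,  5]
x^4 - 12*x^3 + 54*x^2 - 108*x + 81

Expanding det(x·I − A) (e.g. by cofactor expansion or by noting that A is similar to its Jordan form J, which has the same characteristic polynomial as A) gives
  χ_A(x) = x^4 - 12*x^3 + 54*x^2 - 108*x + 81
which factors as (x - 3)^4. The eigenvalues (with algebraic multiplicities) are λ = 3 with multiplicity 4.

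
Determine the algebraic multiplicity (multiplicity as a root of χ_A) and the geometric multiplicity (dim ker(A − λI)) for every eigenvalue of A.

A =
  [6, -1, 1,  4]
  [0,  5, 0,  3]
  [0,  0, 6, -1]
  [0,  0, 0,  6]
λ = 5: alg = 1, geom = 1; λ = 6: alg = 3, geom = 1

Step 1 — factor the characteristic polynomial to read off the algebraic multiplicities:
  χ_A(x) = (x - 6)^3*(x - 5)

Step 2 — compute geometric multiplicities via the rank-nullity identity g(λ) = n − rank(A − λI):
  rank(A − (5)·I) = 3, so dim ker(A − (5)·I) = n − 3 = 1
  rank(A − (6)·I) = 3, so dim ker(A − (6)·I) = n − 3 = 1

Summary:
  λ = 5: algebraic multiplicity = 1, geometric multiplicity = 1
  λ = 6: algebraic multiplicity = 3, geometric multiplicity = 1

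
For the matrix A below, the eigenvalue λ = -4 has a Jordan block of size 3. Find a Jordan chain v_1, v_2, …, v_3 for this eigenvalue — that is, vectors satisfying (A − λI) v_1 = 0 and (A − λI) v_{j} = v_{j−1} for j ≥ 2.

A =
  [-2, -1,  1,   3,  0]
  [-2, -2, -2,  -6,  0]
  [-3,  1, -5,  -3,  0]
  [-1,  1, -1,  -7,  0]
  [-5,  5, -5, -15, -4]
A Jordan chain for λ = -4 of length 3:
v_1 = (0, 4, -2, 2, 10)ᵀ
v_2 = (2, -2, -3, -1, -5)ᵀ
v_3 = (1, 0, 0, 0, 0)ᵀ

Let N = A − (-4)·I. We want v_3 with N^3 v_3 = 0 but N^2 v_3 ≠ 0; then v_{j-1} := N · v_j for j = 3, …, 2.

Pick v_3 = (1, 0, 0, 0, 0)ᵀ.
Then v_2 = N · v_3 = (2, -2, -3, -1, -5)ᵀ.
Then v_1 = N · v_2 = (0, 4, -2, 2, 10)ᵀ.

Sanity check: (A − (-4)·I) v_1 = (0, 0, 0, 0, 0)ᵀ = 0. ✓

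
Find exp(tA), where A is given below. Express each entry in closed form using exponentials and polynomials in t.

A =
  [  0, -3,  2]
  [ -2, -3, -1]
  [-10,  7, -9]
e^{tA} =
  [t^2*exp(-4*t) + 4*t*exp(-4*t) + exp(-4*t), -t^2*exp(-4*t)/2 - 3*t*exp(-4*t), t^2*exp(-4*t)/2 + 2*t*exp(-4*t)]
  [-2*t*exp(-4*t), t*exp(-4*t) + exp(-4*t), -t*exp(-4*t)]
  [-2*t^2*exp(-4*t) - 10*t*exp(-4*t), t^2*exp(-4*t) + 7*t*exp(-4*t), -t^2*exp(-4*t) - 5*t*exp(-4*t) + exp(-4*t)]

Strategy: write A = P · J · P⁻¹ where J is a Jordan canonical form, so e^{tA} = P · e^{tJ} · P⁻¹, and e^{tJ} can be computed block-by-block.

A has Jordan form
J =
  [-4,  1,  0]
  [ 0, -4,  1]
  [ 0,  0, -4]
(up to reordering of blocks).

Per-block formulas:
  For a 3×3 Jordan block J_3(-4): exp(t · J_3(-4)) = e^(-4t)·(I + t·N + (t^2/2)·N^2), where N is the 3×3 nilpotent shift.

After assembling e^{tJ} and conjugating by P, we get:

e^{tA} =
  [t^2*exp(-4*t) + 4*t*exp(-4*t) + exp(-4*t), -t^2*exp(-4*t)/2 - 3*t*exp(-4*t), t^2*exp(-4*t)/2 + 2*t*exp(-4*t)]
  [-2*t*exp(-4*t), t*exp(-4*t) + exp(-4*t), -t*exp(-4*t)]
  [-2*t^2*exp(-4*t) - 10*t*exp(-4*t), t^2*exp(-4*t) + 7*t*exp(-4*t), -t^2*exp(-4*t) - 5*t*exp(-4*t) + exp(-4*t)]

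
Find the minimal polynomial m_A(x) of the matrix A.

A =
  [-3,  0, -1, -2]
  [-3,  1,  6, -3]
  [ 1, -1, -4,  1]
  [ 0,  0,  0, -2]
x^3 + 6*x^2 + 12*x + 8

The characteristic polynomial is χ_A(x) = (x + 2)^4, so the eigenvalues are known. The minimal polynomial is
  m_A(x) = Π_λ (x − λ)^{k_λ}
where k_λ is the size of the *largest* Jordan block for λ (equivalently, the smallest k with (A − λI)^k v = 0 for every generalised eigenvector v of λ).

  λ = -2: largest Jordan block has size 3, contributing (x + 2)^3

So m_A(x) = (x + 2)^3 = x^3 + 6*x^2 + 12*x + 8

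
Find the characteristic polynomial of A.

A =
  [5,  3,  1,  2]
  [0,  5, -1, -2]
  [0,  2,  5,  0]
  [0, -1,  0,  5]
x^4 - 20*x^3 + 150*x^2 - 500*x + 625

Expanding det(x·I − A) (e.g. by cofactor expansion or by noting that A is similar to its Jordan form J, which has the same characteristic polynomial as A) gives
  χ_A(x) = x^4 - 20*x^3 + 150*x^2 - 500*x + 625
which factors as (x - 5)^4. The eigenvalues (with algebraic multiplicities) are λ = 5 with multiplicity 4.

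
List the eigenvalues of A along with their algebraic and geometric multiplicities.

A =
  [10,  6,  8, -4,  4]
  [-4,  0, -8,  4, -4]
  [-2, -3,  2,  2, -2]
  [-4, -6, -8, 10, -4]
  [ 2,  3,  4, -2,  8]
λ = 6: alg = 5, geom = 4

Step 1 — factor the characteristic polynomial to read off the algebraic multiplicities:
  χ_A(x) = (x - 6)^5

Step 2 — compute geometric multiplicities via the rank-nullity identity g(λ) = n − rank(A − λI):
  rank(A − (6)·I) = 1, so dim ker(A − (6)·I) = n − 1 = 4

Summary:
  λ = 6: algebraic multiplicity = 5, geometric multiplicity = 4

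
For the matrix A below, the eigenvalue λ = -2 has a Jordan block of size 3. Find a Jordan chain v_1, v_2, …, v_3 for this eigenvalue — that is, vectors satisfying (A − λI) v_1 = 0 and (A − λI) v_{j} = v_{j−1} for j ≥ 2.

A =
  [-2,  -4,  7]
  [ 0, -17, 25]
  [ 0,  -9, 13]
A Jordan chain for λ = -2 of length 3:
v_1 = (-3, 0, 0)ᵀ
v_2 = (-4, -15, -9)ᵀ
v_3 = (0, 1, 0)ᵀ

Let N = A − (-2)·I. We want v_3 with N^3 v_3 = 0 but N^2 v_3 ≠ 0; then v_{j-1} := N · v_j for j = 3, …, 2.

Pick v_3 = (0, 1, 0)ᵀ.
Then v_2 = N · v_3 = (-4, -15, -9)ᵀ.
Then v_1 = N · v_2 = (-3, 0, 0)ᵀ.

Sanity check: (A − (-2)·I) v_1 = (0, 0, 0)ᵀ = 0. ✓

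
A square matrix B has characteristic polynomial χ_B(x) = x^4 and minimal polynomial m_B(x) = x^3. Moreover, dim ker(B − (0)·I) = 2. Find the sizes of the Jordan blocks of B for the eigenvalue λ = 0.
Block sizes for λ = 0: [3, 1]

Step 1 — from the characteristic polynomial, algebraic multiplicity of λ = 0 is 4. From dim ker(B − (0)·I) = 2, there are exactly 2 Jordan blocks for λ = 0.
Step 2 — from the minimal polynomial, the factor (x − 0)^3 tells us the largest block for λ = 0 has size 3.
Step 3 — with total size 4, 2 blocks, and largest block 3, the block sizes (in nonincreasing order) are [3, 1].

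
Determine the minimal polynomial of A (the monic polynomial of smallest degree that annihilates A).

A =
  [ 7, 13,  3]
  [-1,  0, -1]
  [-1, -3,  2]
x^3 - 9*x^2 + 27*x - 27

The characteristic polynomial is χ_A(x) = (x - 3)^3, so the eigenvalues are known. The minimal polynomial is
  m_A(x) = Π_λ (x − λ)^{k_λ}
where k_λ is the size of the *largest* Jordan block for λ (equivalently, the smallest k with (A − λI)^k v = 0 for every generalised eigenvector v of λ).

  λ = 3: largest Jordan block has size 3, contributing (x − 3)^3

So m_A(x) = (x - 3)^3 = x^3 - 9*x^2 + 27*x - 27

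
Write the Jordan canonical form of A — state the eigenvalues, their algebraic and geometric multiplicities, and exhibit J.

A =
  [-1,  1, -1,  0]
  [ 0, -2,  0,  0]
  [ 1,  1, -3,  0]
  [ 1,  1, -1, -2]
J_2(-2) ⊕ J_1(-2) ⊕ J_1(-2)

The characteristic polynomial is
  det(x·I − A) = x^4 + 8*x^3 + 24*x^2 + 32*x + 16 = (x + 2)^4

Eigenvalues and multiplicities (the geometric multiplicity of λ is n − rank(A − λI), which equals the number of Jordan blocks for λ):
  λ = -2: algebraic multiplicity = 4, geometric multiplicity = 3

Determining the block sizes for each eigenvalue:
  λ = -2: 3 blocks summing to 4 forces exactly one block of size 2 and the rest size 1 → block sizes [2, 1, 1]

Assembling the blocks gives a Jordan form
J =
  [-2,  1,  0,  0]
  [ 0, -2,  0,  0]
  [ 0,  0, -2,  0]
  [ 0,  0,  0, -2]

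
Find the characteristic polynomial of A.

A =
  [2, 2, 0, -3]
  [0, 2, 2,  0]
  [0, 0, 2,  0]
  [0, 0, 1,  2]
x^4 - 8*x^3 + 24*x^2 - 32*x + 16

Expanding det(x·I − A) (e.g. by cofactor expansion or by noting that A is similar to its Jordan form J, which has the same characteristic polynomial as A) gives
  χ_A(x) = x^4 - 8*x^3 + 24*x^2 - 32*x + 16
which factors as (x - 2)^4. The eigenvalues (with algebraic multiplicities) are λ = 2 with multiplicity 4.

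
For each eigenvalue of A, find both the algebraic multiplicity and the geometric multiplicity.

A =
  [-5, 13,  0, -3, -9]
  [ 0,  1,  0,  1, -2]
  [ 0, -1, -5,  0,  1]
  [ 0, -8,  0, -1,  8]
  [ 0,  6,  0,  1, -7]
λ = -5: alg = 3, geom = 2; λ = -1: alg = 2, geom = 1

Step 1 — factor the characteristic polynomial to read off the algebraic multiplicities:
  χ_A(x) = (x + 1)^2*(x + 5)^3

Step 2 — compute geometric multiplicities via the rank-nullity identity g(λ) = n − rank(A − λI):
  rank(A − (-5)·I) = 3, so dim ker(A − (-5)·I) = n − 3 = 2
  rank(A − (-1)·I) = 4, so dim ker(A − (-1)·I) = n − 4 = 1

Summary:
  λ = -5: algebraic multiplicity = 3, geometric multiplicity = 2
  λ = -1: algebraic multiplicity = 2, geometric multiplicity = 1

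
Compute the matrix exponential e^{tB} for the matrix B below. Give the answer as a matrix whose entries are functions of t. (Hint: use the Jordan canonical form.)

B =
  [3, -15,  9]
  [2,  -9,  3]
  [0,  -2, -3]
e^{tB} =
  [3*t^2*exp(-3*t) + 6*t*exp(-3*t) + exp(-3*t), -9*t^2*exp(-3*t) - 15*t*exp(-3*t), 9*t^2*exp(-3*t)/2 + 9*t*exp(-3*t)]
  [2*t*exp(-3*t), -6*t*exp(-3*t) + exp(-3*t), 3*t*exp(-3*t)]
  [-2*t^2*exp(-3*t), 6*t^2*exp(-3*t) - 2*t*exp(-3*t), -3*t^2*exp(-3*t) + exp(-3*t)]

Strategy: write B = P · J · P⁻¹ where J is a Jordan canonical form, so e^{tB} = P · e^{tJ} · P⁻¹, and e^{tJ} can be computed block-by-block.

B has Jordan form
J =
  [-3,  1,  0]
  [ 0, -3,  1]
  [ 0,  0, -3]
(up to reordering of blocks).

Per-block formulas:
  For a 3×3 Jordan block J_3(-3): exp(t · J_3(-3)) = e^(-3t)·(I + t·N + (t^2/2)·N^2), where N is the 3×3 nilpotent shift.

After assembling e^{tJ} and conjugating by P, we get:

e^{tB} =
  [3*t^2*exp(-3*t) + 6*t*exp(-3*t) + exp(-3*t), -9*t^2*exp(-3*t) - 15*t*exp(-3*t), 9*t^2*exp(-3*t)/2 + 9*t*exp(-3*t)]
  [2*t*exp(-3*t), -6*t*exp(-3*t) + exp(-3*t), 3*t*exp(-3*t)]
  [-2*t^2*exp(-3*t), 6*t^2*exp(-3*t) - 2*t*exp(-3*t), -3*t^2*exp(-3*t) + exp(-3*t)]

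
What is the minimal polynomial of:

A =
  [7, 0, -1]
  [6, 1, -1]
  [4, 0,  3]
x^3 - 11*x^2 + 35*x - 25

The characteristic polynomial is χ_A(x) = (x - 5)^2*(x - 1), so the eigenvalues are known. The minimal polynomial is
  m_A(x) = Π_λ (x − λ)^{k_λ}
where k_λ is the size of the *largest* Jordan block for λ (equivalently, the smallest k with (A − λI)^k v = 0 for every generalised eigenvector v of λ).

  λ = 1: largest Jordan block has size 1, contributing (x − 1)
  λ = 5: largest Jordan block has size 2, contributing (x − 5)^2

So m_A(x) = (x - 5)^2*(x - 1) = x^3 - 11*x^2 + 35*x - 25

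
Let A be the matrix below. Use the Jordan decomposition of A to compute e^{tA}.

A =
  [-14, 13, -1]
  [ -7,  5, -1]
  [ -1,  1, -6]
e^{tA} =
  [-9*t^2*exp(-5*t)/2 - 9*t*exp(-5*t) + exp(-5*t), 6*t^2*exp(-5*t) + 13*t*exp(-5*t), -3*t^2*exp(-5*t)/2 - t*exp(-5*t)]
  [-3*t^2*exp(-5*t) - 7*t*exp(-5*t), 4*t^2*exp(-5*t) + 10*t*exp(-5*t) + exp(-5*t), -t^2*exp(-5*t) - t*exp(-5*t)]
  [3*t^2*exp(-5*t)/2 - t*exp(-5*t), -2*t^2*exp(-5*t) + t*exp(-5*t), t^2*exp(-5*t)/2 - t*exp(-5*t) + exp(-5*t)]

Strategy: write A = P · J · P⁻¹ where J is a Jordan canonical form, so e^{tA} = P · e^{tJ} · P⁻¹, and e^{tJ} can be computed block-by-block.

A has Jordan form
J =
  [-5,  1,  0]
  [ 0, -5,  1]
  [ 0,  0, -5]
(up to reordering of blocks).

Per-block formulas:
  For a 3×3 Jordan block J_3(-5): exp(t · J_3(-5)) = e^(-5t)·(I + t·N + (t^2/2)·N^2), where N is the 3×3 nilpotent shift.

After assembling e^{tJ} and conjugating by P, we get:

e^{tA} =
  [-9*t^2*exp(-5*t)/2 - 9*t*exp(-5*t) + exp(-5*t), 6*t^2*exp(-5*t) + 13*t*exp(-5*t), -3*t^2*exp(-5*t)/2 - t*exp(-5*t)]
  [-3*t^2*exp(-5*t) - 7*t*exp(-5*t), 4*t^2*exp(-5*t) + 10*t*exp(-5*t) + exp(-5*t), -t^2*exp(-5*t) - t*exp(-5*t)]
  [3*t^2*exp(-5*t)/2 - t*exp(-5*t), -2*t^2*exp(-5*t) + t*exp(-5*t), t^2*exp(-5*t)/2 - t*exp(-5*t) + exp(-5*t)]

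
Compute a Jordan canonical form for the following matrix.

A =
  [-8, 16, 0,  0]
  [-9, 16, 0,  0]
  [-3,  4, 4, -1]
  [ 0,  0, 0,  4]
J_2(4) ⊕ J_2(4)

The characteristic polynomial is
  det(x·I − A) = x^4 - 16*x^3 + 96*x^2 - 256*x + 256 = (x - 4)^4

Eigenvalues and multiplicities (the geometric multiplicity of λ is n − rank(A − λI), which equals the number of Jordan blocks for λ):
  λ = 4: algebraic multiplicity = 4, geometric multiplicity = 2

Determining the block sizes for each eigenvalue:
  λ = 4: with am = 4 and gm = 2, the partition is not yet determined (e.g. several partitions of 4 into 2 parts exist). Let N = A − (4)·I. Computing rank(N^1) = 2, rank(N^2) = 0; the number of blocks of size ≥ j is rank(N^{j−1}) − rank(N^j), giving [2, 2]. So we have 2 block(s) of size 2 → block sizes [2, 2]

Assembling the blocks gives a Jordan form
J =
  [4, 1, 0, 0]
  [0, 4, 0, 0]
  [0, 0, 4, 1]
  [0, 0, 0, 4]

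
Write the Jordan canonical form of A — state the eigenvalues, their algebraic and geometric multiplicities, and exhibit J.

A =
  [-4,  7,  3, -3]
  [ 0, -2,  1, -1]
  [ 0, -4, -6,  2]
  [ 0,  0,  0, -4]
J_3(-4) ⊕ J_1(-4)

The characteristic polynomial is
  det(x·I − A) = x^4 + 16*x^3 + 96*x^2 + 256*x + 256 = (x + 4)^4

Eigenvalues and multiplicities (the geometric multiplicity of λ is n − rank(A − λI), which equals the number of Jordan blocks for λ):
  λ = -4: algebraic multiplicity = 4, geometric multiplicity = 2

Determining the block sizes for each eigenvalue:
  λ = -4: with am = 4 and gm = 2, the partition is not yet determined (e.g. several partitions of 4 into 2 parts exist). Let N = A − (-4)·I. Computing rank(N^1) = 2, rank(N^2) = 1, rank(N^3) = 0; the number of blocks of size ≥ j is rank(N^{j−1}) − rank(N^j), giving [2, 1, 1]. So we have 1 block(s) of size 3, 1 block(s) of size 1 → block sizes [3, 1]

Assembling the blocks gives a Jordan form
J =
  [-4,  1,  0,  0]
  [ 0, -4,  1,  0]
  [ 0,  0, -4,  0]
  [ 0,  0,  0, -4]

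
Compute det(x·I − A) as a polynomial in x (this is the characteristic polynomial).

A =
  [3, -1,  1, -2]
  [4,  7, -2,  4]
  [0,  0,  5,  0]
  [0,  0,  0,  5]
x^4 - 20*x^3 + 150*x^2 - 500*x + 625

Expanding det(x·I − A) (e.g. by cofactor expansion or by noting that A is similar to its Jordan form J, which has the same characteristic polynomial as A) gives
  χ_A(x) = x^4 - 20*x^3 + 150*x^2 - 500*x + 625
which factors as (x - 5)^4. The eigenvalues (with algebraic multiplicities) are λ = 5 with multiplicity 4.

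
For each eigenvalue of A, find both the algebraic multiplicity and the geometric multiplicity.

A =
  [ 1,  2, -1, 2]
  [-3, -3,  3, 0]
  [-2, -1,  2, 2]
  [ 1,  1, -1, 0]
λ = 0: alg = 4, geom = 2

Step 1 — factor the characteristic polynomial to read off the algebraic multiplicities:
  χ_A(x) = x^4

Step 2 — compute geometric multiplicities via the rank-nullity identity g(λ) = n − rank(A − λI):
  rank(A − (0)·I) = 2, so dim ker(A − (0)·I) = n − 2 = 2

Summary:
  λ = 0: algebraic multiplicity = 4, geometric multiplicity = 2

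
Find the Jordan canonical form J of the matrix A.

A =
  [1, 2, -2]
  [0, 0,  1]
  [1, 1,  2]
J_3(1)

The characteristic polynomial is
  det(x·I − A) = x^3 - 3*x^2 + 3*x - 1 = (x - 1)^3

Eigenvalues and multiplicities (the geometric multiplicity of λ is n − rank(A − λI), which equals the number of Jordan blocks for λ):
  λ = 1: algebraic multiplicity = 3, geometric multiplicity = 1

Determining the block sizes for each eigenvalue:
  λ = 1: one block (gm = 1), so the single block has size am = 3 → block sizes [3]

Assembling the blocks gives a Jordan form
J =
  [1, 1, 0]
  [0, 1, 1]
  [0, 0, 1]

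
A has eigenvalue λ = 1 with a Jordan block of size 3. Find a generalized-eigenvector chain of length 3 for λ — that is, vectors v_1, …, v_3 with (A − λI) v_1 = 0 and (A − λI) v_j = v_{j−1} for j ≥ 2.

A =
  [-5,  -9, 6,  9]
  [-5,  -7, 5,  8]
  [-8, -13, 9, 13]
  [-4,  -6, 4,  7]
A Jordan chain for λ = 1 of length 3:
v_1 = (-3, -2, -3, -2)ᵀ
v_2 = (-6, -5, -8, -4)ᵀ
v_3 = (1, 0, 0, 0)ᵀ

Let N = A − (1)·I. We want v_3 with N^3 v_3 = 0 but N^2 v_3 ≠ 0; then v_{j-1} := N · v_j for j = 3, …, 2.

Pick v_3 = (1, 0, 0, 0)ᵀ.
Then v_2 = N · v_3 = (-6, -5, -8, -4)ᵀ.
Then v_1 = N · v_2 = (-3, -2, -3, -2)ᵀ.

Sanity check: (A − (1)·I) v_1 = (0, 0, 0, 0)ᵀ = 0. ✓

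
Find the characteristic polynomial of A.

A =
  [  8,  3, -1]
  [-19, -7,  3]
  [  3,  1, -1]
x^3

Expanding det(x·I − A) (e.g. by cofactor expansion or by noting that A is similar to its Jordan form J, which has the same characteristic polynomial as A) gives
  χ_A(x) = x^3
which factors as x^3. The eigenvalues (with algebraic multiplicities) are λ = 0 with multiplicity 3.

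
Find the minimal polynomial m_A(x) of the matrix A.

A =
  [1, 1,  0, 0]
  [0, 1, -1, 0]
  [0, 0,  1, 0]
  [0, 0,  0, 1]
x^3 - 3*x^2 + 3*x - 1

The characteristic polynomial is χ_A(x) = (x - 1)^4, so the eigenvalues are known. The minimal polynomial is
  m_A(x) = Π_λ (x − λ)^{k_λ}
where k_λ is the size of the *largest* Jordan block for λ (equivalently, the smallest k with (A − λI)^k v = 0 for every generalised eigenvector v of λ).

  λ = 1: largest Jordan block has size 3, contributing (x − 1)^3

So m_A(x) = (x - 1)^3 = x^3 - 3*x^2 + 3*x - 1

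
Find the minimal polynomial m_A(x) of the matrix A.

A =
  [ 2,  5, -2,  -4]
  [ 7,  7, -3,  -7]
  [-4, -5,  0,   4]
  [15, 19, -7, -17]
x^3 + 6*x^2 + 12*x + 8

The characteristic polynomial is χ_A(x) = (x + 2)^4, so the eigenvalues are known. The minimal polynomial is
  m_A(x) = Π_λ (x − λ)^{k_λ}
where k_λ is the size of the *largest* Jordan block for λ (equivalently, the smallest k with (A − λI)^k v = 0 for every generalised eigenvector v of λ).

  λ = -2: largest Jordan block has size 3, contributing (x + 2)^3

So m_A(x) = (x + 2)^3 = x^3 + 6*x^2 + 12*x + 8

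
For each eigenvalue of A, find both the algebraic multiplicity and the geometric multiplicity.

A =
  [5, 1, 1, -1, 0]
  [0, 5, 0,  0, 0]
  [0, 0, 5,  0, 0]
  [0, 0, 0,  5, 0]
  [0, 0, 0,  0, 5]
λ = 5: alg = 5, geom = 4

Step 1 — factor the characteristic polynomial to read off the algebraic multiplicities:
  χ_A(x) = (x - 5)^5

Step 2 — compute geometric multiplicities via the rank-nullity identity g(λ) = n − rank(A − λI):
  rank(A − (5)·I) = 1, so dim ker(A − (5)·I) = n − 1 = 4

Summary:
  λ = 5: algebraic multiplicity = 5, geometric multiplicity = 4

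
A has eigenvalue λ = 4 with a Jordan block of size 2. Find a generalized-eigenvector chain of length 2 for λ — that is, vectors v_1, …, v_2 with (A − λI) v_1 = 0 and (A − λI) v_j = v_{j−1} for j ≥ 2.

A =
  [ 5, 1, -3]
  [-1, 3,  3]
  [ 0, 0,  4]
A Jordan chain for λ = 4 of length 2:
v_1 = (1, -1, 0)ᵀ
v_2 = (1, 0, 0)ᵀ

Let N = A − (4)·I. We want v_2 with N^2 v_2 = 0 but N^1 v_2 ≠ 0; then v_{j-1} := N · v_j for j = 2, …, 2.

Pick v_2 = (1, 0, 0)ᵀ.
Then v_1 = N · v_2 = (1, -1, 0)ᵀ.

Sanity check: (A − (4)·I) v_1 = (0, 0, 0)ᵀ = 0. ✓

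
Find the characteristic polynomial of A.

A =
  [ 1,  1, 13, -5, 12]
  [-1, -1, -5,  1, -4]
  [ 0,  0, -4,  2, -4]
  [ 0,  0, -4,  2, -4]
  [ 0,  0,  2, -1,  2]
x^5

Expanding det(x·I − A) (e.g. by cofactor expansion or by noting that A is similar to its Jordan form J, which has the same characteristic polynomial as A) gives
  χ_A(x) = x^5
which factors as x^5. The eigenvalues (with algebraic multiplicities) are λ = 0 with multiplicity 5.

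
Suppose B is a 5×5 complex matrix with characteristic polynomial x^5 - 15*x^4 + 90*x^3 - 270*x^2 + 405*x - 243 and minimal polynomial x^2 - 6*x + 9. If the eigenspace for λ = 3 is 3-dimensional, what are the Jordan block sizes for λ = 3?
Block sizes for λ = 3: [2, 2, 1]

Step 1 — from the characteristic polynomial, algebraic multiplicity of λ = 3 is 5. From dim ker(B − (3)·I) = 3, there are exactly 3 Jordan blocks for λ = 3.
Step 2 — from the minimal polynomial, the factor (x − 3)^2 tells us the largest block for λ = 3 has size 2.
Step 3 — with total size 5, 3 blocks, and largest block 2, the block sizes (in nonincreasing order) are [2, 2, 1].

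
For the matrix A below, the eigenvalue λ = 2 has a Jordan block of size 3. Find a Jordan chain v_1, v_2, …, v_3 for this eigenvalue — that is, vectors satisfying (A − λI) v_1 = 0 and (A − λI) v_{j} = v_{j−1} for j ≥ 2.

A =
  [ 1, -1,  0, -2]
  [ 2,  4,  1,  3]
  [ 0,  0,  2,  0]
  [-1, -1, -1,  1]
A Jordan chain for λ = 2 of length 3:
v_1 = (1, -1, 0, 0)ᵀ
v_2 = (-1, 2, 0, -1)ᵀ
v_3 = (1, 0, 0, 0)ᵀ

Let N = A − (2)·I. We want v_3 with N^3 v_3 = 0 but N^2 v_3 ≠ 0; then v_{j-1} := N · v_j for j = 3, …, 2.

Pick v_3 = (1, 0, 0, 0)ᵀ.
Then v_2 = N · v_3 = (-1, 2, 0, -1)ᵀ.
Then v_1 = N · v_2 = (1, -1, 0, 0)ᵀ.

Sanity check: (A − (2)·I) v_1 = (0, 0, 0, 0)ᵀ = 0. ✓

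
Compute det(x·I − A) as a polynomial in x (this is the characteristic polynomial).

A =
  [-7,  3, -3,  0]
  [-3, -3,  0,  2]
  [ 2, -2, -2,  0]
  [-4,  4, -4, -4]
x^4 + 16*x^3 + 96*x^2 + 256*x + 256

Expanding det(x·I − A) (e.g. by cofactor expansion or by noting that A is similar to its Jordan form J, which has the same characteristic polynomial as A) gives
  χ_A(x) = x^4 + 16*x^3 + 96*x^2 + 256*x + 256
which factors as (x + 4)^4. The eigenvalues (with algebraic multiplicities) are λ = -4 with multiplicity 4.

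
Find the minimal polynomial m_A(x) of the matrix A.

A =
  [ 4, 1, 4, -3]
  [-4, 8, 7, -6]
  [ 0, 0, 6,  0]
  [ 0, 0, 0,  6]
x^3 - 18*x^2 + 108*x - 216

The characteristic polynomial is χ_A(x) = (x - 6)^4, so the eigenvalues are known. The minimal polynomial is
  m_A(x) = Π_λ (x − λ)^{k_λ}
where k_λ is the size of the *largest* Jordan block for λ (equivalently, the smallest k with (A − λI)^k v = 0 for every generalised eigenvector v of λ).

  λ = 6: largest Jordan block has size 3, contributing (x − 6)^3

So m_A(x) = (x - 6)^3 = x^3 - 18*x^2 + 108*x - 216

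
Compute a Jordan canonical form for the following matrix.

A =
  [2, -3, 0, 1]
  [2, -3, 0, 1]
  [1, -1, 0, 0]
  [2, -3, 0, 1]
J_2(0) ⊕ J_2(0)

The characteristic polynomial is
  det(x·I − A) = x^4

Eigenvalues and multiplicities (the geometric multiplicity of λ is n − rank(A − λI), which equals the number of Jordan blocks for λ):
  λ = 0: algebraic multiplicity = 4, geometric multiplicity = 2

Determining the block sizes for each eigenvalue:
  λ = 0: with am = 4 and gm = 2, the partition is not yet determined (e.g. several partitions of 4 into 2 parts exist). Let N = A − (0)·I. Computing rank(N^1) = 2, rank(N^2) = 0; the number of blocks of size ≥ j is rank(N^{j−1}) − rank(N^j), giving [2, 2]. So we have 2 block(s) of size 2 → block sizes [2, 2]

Assembling the blocks gives a Jordan form
J =
  [0, 1, 0, 0]
  [0, 0, 0, 0]
  [0, 0, 0, 1]
  [0, 0, 0, 0]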